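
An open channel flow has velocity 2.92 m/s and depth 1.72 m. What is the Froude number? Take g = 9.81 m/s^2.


The Froude number is defined as Fr = V / sqrt(g*y).
g*y = 9.81 * 1.72 = 16.8732.
sqrt(g*y) = sqrt(16.8732) = 4.1077.
Fr = 2.92 / 4.1077 = 0.7109.

0.7109


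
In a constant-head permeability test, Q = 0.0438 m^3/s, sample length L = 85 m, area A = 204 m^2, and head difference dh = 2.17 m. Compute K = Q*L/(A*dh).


From K = Q*L / (A*dh):
Numerator: Q*L = 0.0438 * 85 = 3.723.
Denominator: A*dh = 204 * 2.17 = 442.68.
K = 3.723 / 442.68 = 0.00841 m/s.

0.00841


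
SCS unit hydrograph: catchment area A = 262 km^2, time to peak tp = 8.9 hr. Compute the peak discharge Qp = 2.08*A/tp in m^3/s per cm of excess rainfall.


SCS formula: Qp = 2.08 * A / tp.
Qp = 2.08 * 262 / 8.9
   = 544.96 / 8.9
   = 61.23 m^3/s per cm.

61.23


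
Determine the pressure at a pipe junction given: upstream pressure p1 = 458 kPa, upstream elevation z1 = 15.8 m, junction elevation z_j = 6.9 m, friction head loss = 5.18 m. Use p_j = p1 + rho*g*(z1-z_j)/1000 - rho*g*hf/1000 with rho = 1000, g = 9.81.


Junction pressure: p_j = p1 + rho*g*(z1 - z_j)/1000 - rho*g*hf/1000.
Elevation term = 1000*9.81*(15.8 - 6.9)/1000 = 87.309 kPa.
Friction term = 1000*9.81*5.18/1000 = 50.816 kPa.
p_j = 458 + 87.309 - 50.816 = 494.49 kPa.

494.49


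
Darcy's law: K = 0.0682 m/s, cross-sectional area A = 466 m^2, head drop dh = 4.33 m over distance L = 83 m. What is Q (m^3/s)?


Darcy's law: Q = K * A * i, where i = dh/L.
Hydraulic gradient i = 4.33 / 83 = 0.052169.
Q = 0.0682 * 466 * 0.052169
  = 1.658 m^3/s.

1.658


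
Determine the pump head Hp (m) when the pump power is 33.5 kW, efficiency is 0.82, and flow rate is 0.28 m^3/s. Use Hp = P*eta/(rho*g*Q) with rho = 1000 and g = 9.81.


Pump head formula: Hp = P * eta / (rho * g * Q).
Numerator: P * eta = 33.5 * 1000 * 0.82 = 27470.0 W.
Denominator: rho * g * Q = 1000 * 9.81 * 0.28 = 2746.8.
Hp = 27470.0 / 2746.8 = 10.0 m.

10.0


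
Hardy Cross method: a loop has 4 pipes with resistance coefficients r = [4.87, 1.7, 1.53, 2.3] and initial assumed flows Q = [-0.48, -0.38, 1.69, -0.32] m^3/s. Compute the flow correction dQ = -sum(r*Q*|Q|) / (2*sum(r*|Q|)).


Numerator terms (r*Q*|Q|): 4.87*-0.48*|-0.48| = -1.122; 1.7*-0.38*|-0.38| = -0.2455; 1.53*1.69*|1.69| = 4.3698; 2.3*-0.32*|-0.32| = -0.2355.
Sum of numerator = 2.7668.
Denominator terms (r*|Q|): 4.87*|-0.48| = 2.3376; 1.7*|-0.38| = 0.646; 1.53*|1.69| = 2.5857; 2.3*|-0.32| = 0.736.
2 * sum of denominator = 2 * 6.3053 = 12.6106.
dQ = -2.7668 / 12.6106 = -0.2194 m^3/s.

-0.2194


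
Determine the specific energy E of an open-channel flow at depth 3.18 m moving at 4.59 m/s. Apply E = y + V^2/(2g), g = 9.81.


Specific energy E = y + V^2/(2g).
Velocity head = V^2/(2g) = 4.59^2 / (2*9.81) = 21.0681 / 19.62 = 1.0738 m.
E = 3.18 + 1.0738 = 4.2538 m.

4.2538


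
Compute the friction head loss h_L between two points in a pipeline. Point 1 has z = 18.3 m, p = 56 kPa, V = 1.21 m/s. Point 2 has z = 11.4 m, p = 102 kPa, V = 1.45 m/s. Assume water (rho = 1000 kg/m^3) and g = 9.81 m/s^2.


Total head at each section: H = z + p/(rho*g) + V^2/(2g).
H1 = 18.3 + 56*1000/(1000*9.81) + 1.21^2/(2*9.81)
   = 18.3 + 5.708 + 0.0746
   = 24.083 m.
H2 = 11.4 + 102*1000/(1000*9.81) + 1.45^2/(2*9.81)
   = 11.4 + 10.398 + 0.1072
   = 21.905 m.
h_L = H1 - H2 = 24.083 - 21.905 = 2.178 m.

2.178


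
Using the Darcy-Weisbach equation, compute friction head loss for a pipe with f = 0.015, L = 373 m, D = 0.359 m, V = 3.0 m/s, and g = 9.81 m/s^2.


Darcy-Weisbach equation: h_f = f * (L/D) * V^2/(2g).
f * L/D = 0.015 * 373/0.359 = 15.585.
V^2/(2g) = 3.0^2 / (2*9.81) = 9.0 / 19.62 = 0.4587 m.
h_f = 15.585 * 0.4587 = 7.149 m.

7.149


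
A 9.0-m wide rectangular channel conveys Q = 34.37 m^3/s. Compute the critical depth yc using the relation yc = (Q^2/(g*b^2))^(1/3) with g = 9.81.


Using yc = (Q^2 / (g * b^2))^(1/3):
Q^2 = 34.37^2 = 1181.3.
g * b^2 = 9.81 * 9.0^2 = 9.81 * 81.0 = 794.61.
Q^2 / (g*b^2) = 1181.3 / 794.61 = 1.4866.
yc = 1.4866^(1/3) = 1.1413 m.

1.1413


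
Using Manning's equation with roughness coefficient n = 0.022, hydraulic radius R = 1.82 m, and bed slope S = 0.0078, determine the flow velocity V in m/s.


Manning's equation gives V = (1/n) * R^(2/3) * S^(1/2).
First, compute R^(2/3) = 1.82^(2/3) = 1.4907.
Next, S^(1/2) = 0.0078^(1/2) = 0.088318.
Then 1/n = 1/0.022 = 45.45.
V = 45.45 * 1.4907 * 0.088318 = 5.9842 m/s.

5.9842


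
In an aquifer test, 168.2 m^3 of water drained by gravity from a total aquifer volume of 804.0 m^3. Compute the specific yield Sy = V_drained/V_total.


Specific yield Sy = Volume drained / Total volume.
Sy = 168.2 / 804.0
   = 0.2092.

0.2092


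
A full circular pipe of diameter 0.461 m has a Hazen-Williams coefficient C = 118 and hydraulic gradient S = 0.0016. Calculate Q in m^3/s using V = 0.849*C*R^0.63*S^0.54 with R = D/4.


For a full circular pipe, R = D/4 = 0.461/4 = 0.1153 m.
V = 0.849 * 118 * 0.1153^0.63 * 0.0016^0.54
  = 0.849 * 118 * 0.25635 * 0.030919
  = 0.7941 m/s.
Pipe area A = pi*D^2/4 = pi*0.461^2/4 = 0.1669 m^2.
Q = A * V = 0.1669 * 0.7941 = 0.1325 m^3/s.

0.1325


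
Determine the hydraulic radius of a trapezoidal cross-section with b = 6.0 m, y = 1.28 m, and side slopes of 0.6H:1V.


For a trapezoidal section with side slope z:
A = (b + z*y)*y = (6.0 + 0.6*1.28)*1.28 = 8.663 m^2.
P = b + 2*y*sqrt(1 + z^2) = 6.0 + 2*1.28*sqrt(1 + 0.6^2) = 8.985 m.
R = A/P = 8.663 / 8.985 = 0.9641 m.

0.9641


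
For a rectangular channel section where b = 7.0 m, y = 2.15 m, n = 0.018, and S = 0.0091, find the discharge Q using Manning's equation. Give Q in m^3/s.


For a rectangular channel, the cross-sectional area A = b * y = 7.0 * 2.15 = 15.05 m^2.
The wetted perimeter P = b + 2y = 7.0 + 2*2.15 = 11.3 m.
Hydraulic radius R = A/P = 15.05/11.3 = 1.3319 m.
Velocity V = (1/n)*R^(2/3)*S^(1/2) = (1/0.018)*1.3319^(2/3)*0.0091^(1/2) = 6.4153 m/s.
Discharge Q = A * V = 15.05 * 6.4153 = 96.551 m^3/s.

96.551


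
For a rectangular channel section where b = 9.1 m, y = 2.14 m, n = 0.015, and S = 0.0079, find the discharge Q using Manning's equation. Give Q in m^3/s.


For a rectangular channel, the cross-sectional area A = b * y = 9.1 * 2.14 = 19.47 m^2.
The wetted perimeter P = b + 2y = 9.1 + 2*2.14 = 13.38 m.
Hydraulic radius R = A/P = 19.47/13.38 = 1.4555 m.
Velocity V = (1/n)*R^(2/3)*S^(1/2) = (1/0.015)*1.4555^(2/3)*0.0079^(1/2) = 7.6101 m/s.
Discharge Q = A * V = 19.47 * 7.6101 = 148.198 m^3/s.

148.198


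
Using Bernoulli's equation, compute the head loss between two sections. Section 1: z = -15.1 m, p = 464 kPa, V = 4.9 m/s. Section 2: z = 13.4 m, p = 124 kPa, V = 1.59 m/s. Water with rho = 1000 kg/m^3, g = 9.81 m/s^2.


Total head at each section: H = z + p/(rho*g) + V^2/(2g).
H1 = -15.1 + 464*1000/(1000*9.81) + 4.9^2/(2*9.81)
   = -15.1 + 47.299 + 1.2238
   = 33.422 m.
H2 = 13.4 + 124*1000/(1000*9.81) + 1.59^2/(2*9.81)
   = 13.4 + 12.64 + 0.1289
   = 26.169 m.
h_L = H1 - H2 = 33.422 - 26.169 = 7.253 m.

7.253


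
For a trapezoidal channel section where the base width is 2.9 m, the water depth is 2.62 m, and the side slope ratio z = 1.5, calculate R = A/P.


For a trapezoidal section with side slope z:
A = (b + z*y)*y = (2.9 + 1.5*2.62)*2.62 = 17.895 m^2.
P = b + 2*y*sqrt(1 + z^2) = 2.9 + 2*2.62*sqrt(1 + 1.5^2) = 12.347 m.
R = A/P = 17.895 / 12.347 = 1.4494 m.

1.4494


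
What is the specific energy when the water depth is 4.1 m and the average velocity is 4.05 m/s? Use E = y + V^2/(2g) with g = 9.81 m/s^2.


Specific energy E = y + V^2/(2g).
Velocity head = V^2/(2g) = 4.05^2 / (2*9.81) = 16.4025 / 19.62 = 0.836 m.
E = 4.1 + 0.836 = 4.936 m.

4.936


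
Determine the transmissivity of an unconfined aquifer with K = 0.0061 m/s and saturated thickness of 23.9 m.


Transmissivity is defined as T = K * h.
T = 0.0061 * 23.9
  = 0.1458 m^2/s.

0.1458


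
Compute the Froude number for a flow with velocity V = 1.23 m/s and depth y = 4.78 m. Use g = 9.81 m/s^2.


The Froude number is defined as Fr = V / sqrt(g*y).
g*y = 9.81 * 4.78 = 46.8918.
sqrt(g*y) = sqrt(46.8918) = 6.8478.
Fr = 1.23 / 6.8478 = 0.1796.

0.1796


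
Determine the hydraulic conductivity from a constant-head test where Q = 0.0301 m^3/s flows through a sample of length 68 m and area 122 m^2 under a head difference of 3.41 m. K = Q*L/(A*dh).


From K = Q*L / (A*dh):
Numerator: Q*L = 0.0301 * 68 = 2.0468.
Denominator: A*dh = 122 * 3.41 = 416.02.
K = 2.0468 / 416.02 = 0.00492 m/s.

0.00492


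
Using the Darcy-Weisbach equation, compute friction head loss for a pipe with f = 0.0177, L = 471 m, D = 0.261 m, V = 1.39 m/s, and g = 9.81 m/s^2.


Darcy-Weisbach equation: h_f = f * (L/D) * V^2/(2g).
f * L/D = 0.0177 * 471/0.261 = 31.9414.
V^2/(2g) = 1.39^2 / (2*9.81) = 1.9321 / 19.62 = 0.0985 m.
h_f = 31.9414 * 0.0985 = 3.145 m.

3.145


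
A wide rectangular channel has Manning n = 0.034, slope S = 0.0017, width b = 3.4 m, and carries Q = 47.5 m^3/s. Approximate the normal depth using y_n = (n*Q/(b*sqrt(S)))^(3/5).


We use the wide-channel approximation y_n = (n*Q/(b*sqrt(S)))^(3/5).
sqrt(S) = sqrt(0.0017) = 0.041231.
Numerator: n*Q = 0.034 * 47.5 = 1.615.
Denominator: b*sqrt(S) = 3.4 * 0.041231 = 0.140185.
arg = 11.5204.
y_n = 11.5204^(3/5) = 4.3339 m.

4.3339


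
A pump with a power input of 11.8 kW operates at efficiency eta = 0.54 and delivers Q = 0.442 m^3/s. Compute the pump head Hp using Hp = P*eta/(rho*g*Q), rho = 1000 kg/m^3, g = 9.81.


Pump head formula: Hp = P * eta / (rho * g * Q).
Numerator: P * eta = 11.8 * 1000 * 0.54 = 6372.0 W.
Denominator: rho * g * Q = 1000 * 9.81 * 0.442 = 4336.02.
Hp = 6372.0 / 4336.02 = 1.47 m.

1.47


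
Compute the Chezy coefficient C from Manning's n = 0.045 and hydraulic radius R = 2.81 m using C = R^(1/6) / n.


The Chezy coefficient relates to Manning's n through C = R^(1/6) / n.
R^(1/6) = 2.81^(1/6) = 1.187912.
C = 1.187912 / 0.045 = 26.4 m^(1/2)/s.

26.4


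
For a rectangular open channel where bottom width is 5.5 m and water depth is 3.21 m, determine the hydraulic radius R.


For a rectangular section:
Flow area A = b * y = 5.5 * 3.21 = 17.66 m^2.
Wetted perimeter P = b + 2y = 5.5 + 2*3.21 = 11.92 m.
Hydraulic radius R = A/P = 17.66 / 11.92 = 1.4811 m.

1.4811


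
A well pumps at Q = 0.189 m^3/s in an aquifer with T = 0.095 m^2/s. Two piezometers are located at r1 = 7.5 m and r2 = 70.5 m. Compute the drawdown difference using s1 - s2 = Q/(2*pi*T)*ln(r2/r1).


Thiem equation: s1 - s2 = Q/(2*pi*T) * ln(r2/r1).
ln(r2/r1) = ln(70.5/7.5) = 2.2407.
Q/(2*pi*T) = 0.189 / (2*pi*0.095) = 0.189 / 0.5969 = 0.3166.
s1 - s2 = 0.3166 * 2.2407 = 0.7095 m.

0.7095


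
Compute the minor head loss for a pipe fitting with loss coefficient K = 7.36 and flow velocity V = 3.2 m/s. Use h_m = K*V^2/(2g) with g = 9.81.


Minor loss formula: h_m = K * V^2/(2g).
V^2 = 3.2^2 = 10.24.
V^2/(2g) = 10.24 / 19.62 = 0.5219 m.
h_m = 7.36 * 0.5219 = 3.8413 m.

3.8413


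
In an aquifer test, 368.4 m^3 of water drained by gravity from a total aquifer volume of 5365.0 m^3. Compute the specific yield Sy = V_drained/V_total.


Specific yield Sy = Volume drained / Total volume.
Sy = 368.4 / 5365.0
   = 0.0687.

0.0687


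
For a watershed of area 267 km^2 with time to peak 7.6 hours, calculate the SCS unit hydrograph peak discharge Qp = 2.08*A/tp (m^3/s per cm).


SCS formula: Qp = 2.08 * A / tp.
Qp = 2.08 * 267 / 7.6
   = 555.36 / 7.6
   = 73.07 m^3/s per cm.

73.07


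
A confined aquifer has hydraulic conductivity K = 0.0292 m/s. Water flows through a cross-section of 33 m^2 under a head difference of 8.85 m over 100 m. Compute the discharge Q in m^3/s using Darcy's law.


Darcy's law: Q = K * A * i, where i = dh/L.
Hydraulic gradient i = 8.85 / 100 = 0.0885.
Q = 0.0292 * 33 * 0.0885
  = 0.0853 m^3/s.

0.0853


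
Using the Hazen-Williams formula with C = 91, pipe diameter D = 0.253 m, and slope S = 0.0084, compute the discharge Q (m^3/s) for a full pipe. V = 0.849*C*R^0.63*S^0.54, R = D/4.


For a full circular pipe, R = D/4 = 0.253/4 = 0.0633 m.
V = 0.849 * 91 * 0.0633^0.63 * 0.0084^0.54
  = 0.849 * 91 * 0.175658 * 0.075703
  = 1.0274 m/s.
Pipe area A = pi*D^2/4 = pi*0.253^2/4 = 0.0503 m^2.
Q = A * V = 0.0503 * 1.0274 = 0.0516 m^3/s.

0.0516


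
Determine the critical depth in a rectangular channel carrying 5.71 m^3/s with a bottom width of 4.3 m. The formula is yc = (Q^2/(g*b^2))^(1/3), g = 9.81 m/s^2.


Using yc = (Q^2 / (g * b^2))^(1/3):
Q^2 = 5.71^2 = 32.6.
g * b^2 = 9.81 * 4.3^2 = 9.81 * 18.49 = 181.39.
Q^2 / (g*b^2) = 32.6 / 181.39 = 0.1797.
yc = 0.1797^(1/3) = 0.5644 m.

0.5644


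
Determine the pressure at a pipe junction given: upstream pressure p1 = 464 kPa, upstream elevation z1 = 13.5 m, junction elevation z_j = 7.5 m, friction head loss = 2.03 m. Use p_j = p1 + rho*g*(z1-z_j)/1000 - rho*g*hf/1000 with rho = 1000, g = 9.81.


Junction pressure: p_j = p1 + rho*g*(z1 - z_j)/1000 - rho*g*hf/1000.
Elevation term = 1000*9.81*(13.5 - 7.5)/1000 = 58.86 kPa.
Friction term = 1000*9.81*2.03/1000 = 19.914 kPa.
p_j = 464 + 58.86 - 19.914 = 502.95 kPa.

502.95


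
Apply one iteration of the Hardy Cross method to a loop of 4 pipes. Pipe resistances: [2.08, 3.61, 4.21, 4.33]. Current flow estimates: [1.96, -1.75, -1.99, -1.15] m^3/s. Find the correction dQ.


Numerator terms (r*Q*|Q|): 2.08*1.96*|1.96| = 7.9905; 3.61*-1.75*|-1.75| = -11.0556; 4.21*-1.99*|-1.99| = -16.672; 4.33*-1.15*|-1.15| = -5.7264.
Sum of numerator = -25.4635.
Denominator terms (r*|Q|): 2.08*|1.96| = 4.0768; 3.61*|-1.75| = 6.3175; 4.21*|-1.99| = 8.3779; 4.33*|-1.15| = 4.9795.
2 * sum of denominator = 2 * 23.7517 = 47.5034.
dQ = --25.4635 / 47.5034 = 0.536 m^3/s.

0.536


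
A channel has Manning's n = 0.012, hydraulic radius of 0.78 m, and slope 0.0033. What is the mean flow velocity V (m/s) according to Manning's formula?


Manning's equation gives V = (1/n) * R^(2/3) * S^(1/2).
First, compute R^(2/3) = 0.78^(2/3) = 0.8474.
Next, S^(1/2) = 0.0033^(1/2) = 0.057446.
Then 1/n = 1/0.012 = 83.33.
V = 83.33 * 0.8474 * 0.057446 = 4.0564 m/s.

4.0564


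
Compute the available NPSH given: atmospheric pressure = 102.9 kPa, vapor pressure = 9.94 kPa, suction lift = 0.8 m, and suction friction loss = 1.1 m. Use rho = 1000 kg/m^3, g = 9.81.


NPSHa = p_atm/(rho*g) - z_s - hf_s - p_vap/(rho*g).
p_atm/(rho*g) = 102.9*1000 / (1000*9.81) = 10.489 m.
p_vap/(rho*g) = 9.94*1000 / (1000*9.81) = 1.013 m.
NPSHa = 10.489 - 0.8 - 1.1 - 1.013
      = 7.58 m.

7.58


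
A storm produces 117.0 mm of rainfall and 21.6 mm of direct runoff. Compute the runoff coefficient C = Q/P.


The runoff coefficient C = runoff depth / rainfall depth.
C = 21.6 / 117.0
  = 0.1846.

0.1846


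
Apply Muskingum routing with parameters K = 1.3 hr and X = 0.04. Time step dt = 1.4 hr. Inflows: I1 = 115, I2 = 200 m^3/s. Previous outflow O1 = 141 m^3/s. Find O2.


Muskingum coefficients:
denom = 2*K*(1-X) + dt = 2*1.3*(1-0.04) + 1.4 = 3.896.
C0 = (dt - 2*K*X)/denom = (1.4 - 2*1.3*0.04)/3.896 = 0.3326.
C1 = (dt + 2*K*X)/denom = (1.4 + 2*1.3*0.04)/3.896 = 0.386.
C2 = (2*K*(1-X) - dt)/denom = 0.2813.
O2 = C0*I2 + C1*I1 + C2*O1
   = 0.3326*200 + 0.386*115 + 0.2813*141
   = 150.59 m^3/s.

150.59


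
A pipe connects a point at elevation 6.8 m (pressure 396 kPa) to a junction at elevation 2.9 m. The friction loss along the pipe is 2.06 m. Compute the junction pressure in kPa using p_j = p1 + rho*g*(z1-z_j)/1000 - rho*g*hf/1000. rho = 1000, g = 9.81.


Junction pressure: p_j = p1 + rho*g*(z1 - z_j)/1000 - rho*g*hf/1000.
Elevation term = 1000*9.81*(6.8 - 2.9)/1000 = 38.259 kPa.
Friction term = 1000*9.81*2.06/1000 = 20.209 kPa.
p_j = 396 + 38.259 - 20.209 = 414.05 kPa.

414.05


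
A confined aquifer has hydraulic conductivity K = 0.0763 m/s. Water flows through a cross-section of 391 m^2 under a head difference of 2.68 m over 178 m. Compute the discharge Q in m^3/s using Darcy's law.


Darcy's law: Q = K * A * i, where i = dh/L.
Hydraulic gradient i = 2.68 / 178 = 0.015056.
Q = 0.0763 * 391 * 0.015056
  = 0.4492 m^3/s.

0.4492


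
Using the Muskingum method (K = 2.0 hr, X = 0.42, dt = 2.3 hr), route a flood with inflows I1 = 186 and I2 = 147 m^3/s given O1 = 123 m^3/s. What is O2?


Muskingum coefficients:
denom = 2*K*(1-X) + dt = 2*2.0*(1-0.42) + 2.3 = 4.62.
C0 = (dt - 2*K*X)/denom = (2.3 - 2*2.0*0.42)/4.62 = 0.1342.
C1 = (dt + 2*K*X)/denom = (2.3 + 2*2.0*0.42)/4.62 = 0.8615.
C2 = (2*K*(1-X) - dt)/denom = 0.0043.
O2 = C0*I2 + C1*I1 + C2*O1
   = 0.1342*147 + 0.8615*186 + 0.0043*123
   = 180.49 m^3/s.

180.49


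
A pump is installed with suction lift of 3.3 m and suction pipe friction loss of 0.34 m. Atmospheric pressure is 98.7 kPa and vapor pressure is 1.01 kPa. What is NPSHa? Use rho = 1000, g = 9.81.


NPSHa = p_atm/(rho*g) - z_s - hf_s - p_vap/(rho*g).
p_atm/(rho*g) = 98.7*1000 / (1000*9.81) = 10.061 m.
p_vap/(rho*g) = 1.01*1000 / (1000*9.81) = 0.103 m.
NPSHa = 10.061 - 3.3 - 0.34 - 0.103
      = 6.32 m.

6.32


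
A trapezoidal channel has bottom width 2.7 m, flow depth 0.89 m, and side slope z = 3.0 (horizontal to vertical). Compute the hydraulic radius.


For a trapezoidal section with side slope z:
A = (b + z*y)*y = (2.7 + 3.0*0.89)*0.89 = 4.779 m^2.
P = b + 2*y*sqrt(1 + z^2) = 2.7 + 2*0.89*sqrt(1 + 3.0^2) = 8.329 m.
R = A/P = 4.779 / 8.329 = 0.5738 m.

0.5738


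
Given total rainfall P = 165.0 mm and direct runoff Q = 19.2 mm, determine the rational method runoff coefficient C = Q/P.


The runoff coefficient C = runoff depth / rainfall depth.
C = 19.2 / 165.0
  = 0.1164.

0.1164


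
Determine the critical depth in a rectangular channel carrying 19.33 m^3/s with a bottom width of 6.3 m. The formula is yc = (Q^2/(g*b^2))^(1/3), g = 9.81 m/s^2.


Using yc = (Q^2 / (g * b^2))^(1/3):
Q^2 = 19.33^2 = 373.65.
g * b^2 = 9.81 * 6.3^2 = 9.81 * 39.69 = 389.36.
Q^2 / (g*b^2) = 373.65 / 389.36 = 0.9597.
yc = 0.9597^(1/3) = 0.9864 m.

0.9864


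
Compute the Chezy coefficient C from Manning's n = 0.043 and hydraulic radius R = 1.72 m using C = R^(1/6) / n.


The Chezy coefficient relates to Manning's n through C = R^(1/6) / n.
R^(1/6) = 1.72^(1/6) = 1.094598.
C = 1.094598 / 0.043 = 25.46 m^(1/2)/s.

25.46


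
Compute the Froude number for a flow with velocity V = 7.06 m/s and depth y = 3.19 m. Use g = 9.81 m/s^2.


The Froude number is defined as Fr = V / sqrt(g*y).
g*y = 9.81 * 3.19 = 31.2939.
sqrt(g*y) = sqrt(31.2939) = 5.5941.
Fr = 7.06 / 5.5941 = 1.262.

1.262


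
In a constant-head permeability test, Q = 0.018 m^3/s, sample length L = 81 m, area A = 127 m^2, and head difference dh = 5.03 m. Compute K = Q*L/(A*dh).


From K = Q*L / (A*dh):
Numerator: Q*L = 0.018 * 81 = 1.458.
Denominator: A*dh = 127 * 5.03 = 638.81.
K = 1.458 / 638.81 = 0.002282 m/s.

0.002282


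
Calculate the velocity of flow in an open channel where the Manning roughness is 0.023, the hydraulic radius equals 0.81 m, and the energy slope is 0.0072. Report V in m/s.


Manning's equation gives V = (1/n) * R^(2/3) * S^(1/2).
First, compute R^(2/3) = 0.81^(2/3) = 0.8689.
Next, S^(1/2) = 0.0072^(1/2) = 0.084853.
Then 1/n = 1/0.023 = 43.48.
V = 43.48 * 0.8689 * 0.084853 = 3.2057 m/s.

3.2057


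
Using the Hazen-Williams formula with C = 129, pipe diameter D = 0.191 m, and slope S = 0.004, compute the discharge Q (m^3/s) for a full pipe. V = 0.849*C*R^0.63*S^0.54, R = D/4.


For a full circular pipe, R = D/4 = 0.191/4 = 0.0478 m.
V = 0.849 * 129 * 0.0478^0.63 * 0.004^0.54
  = 0.849 * 129 * 0.147148 * 0.050712
  = 0.8173 m/s.
Pipe area A = pi*D^2/4 = pi*0.191^2/4 = 0.0287 m^2.
Q = A * V = 0.0287 * 0.8173 = 0.0234 m^3/s.

0.0234


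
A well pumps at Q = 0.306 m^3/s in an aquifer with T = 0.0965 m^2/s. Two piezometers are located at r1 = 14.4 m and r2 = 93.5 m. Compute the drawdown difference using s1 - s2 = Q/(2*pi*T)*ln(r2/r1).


Thiem equation: s1 - s2 = Q/(2*pi*T) * ln(r2/r1).
ln(r2/r1) = ln(93.5/14.4) = 1.8707.
Q/(2*pi*T) = 0.306 / (2*pi*0.0965) = 0.306 / 0.6063 = 0.5047.
s1 - s2 = 0.5047 * 1.8707 = 0.9441 m.

0.9441


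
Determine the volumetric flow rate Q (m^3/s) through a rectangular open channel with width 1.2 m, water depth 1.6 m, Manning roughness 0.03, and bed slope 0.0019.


For a rectangular channel, the cross-sectional area A = b * y = 1.2 * 1.6 = 1.92 m^2.
The wetted perimeter P = b + 2y = 1.2 + 2*1.6 = 4.4 m.
Hydraulic radius R = A/P = 1.92/4.4 = 0.4364 m.
Velocity V = (1/n)*R^(2/3)*S^(1/2) = (1/0.03)*0.4364^(2/3)*0.0019^(1/2) = 0.8359 m/s.
Discharge Q = A * V = 1.92 * 0.8359 = 1.605 m^3/s.

1.605


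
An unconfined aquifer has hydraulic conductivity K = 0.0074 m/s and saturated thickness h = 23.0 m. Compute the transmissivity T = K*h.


Transmissivity is defined as T = K * h.
T = 0.0074 * 23.0
  = 0.1702 m^2/s.

0.1702


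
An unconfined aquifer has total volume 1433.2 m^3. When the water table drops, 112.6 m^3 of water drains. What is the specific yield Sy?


Specific yield Sy = Volume drained / Total volume.
Sy = 112.6 / 1433.2
   = 0.0786.

0.0786


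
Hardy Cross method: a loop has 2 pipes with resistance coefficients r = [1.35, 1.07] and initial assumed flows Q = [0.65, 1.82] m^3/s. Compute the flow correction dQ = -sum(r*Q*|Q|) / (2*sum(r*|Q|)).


Numerator terms (r*Q*|Q|): 1.35*0.65*|0.65| = 0.5704; 1.07*1.82*|1.82| = 3.5443.
Sum of numerator = 4.1146.
Denominator terms (r*|Q|): 1.35*|0.65| = 0.8775; 1.07*|1.82| = 1.9474.
2 * sum of denominator = 2 * 2.8249 = 5.6498.
dQ = -4.1146 / 5.6498 = -0.7283 m^3/s.

-0.7283


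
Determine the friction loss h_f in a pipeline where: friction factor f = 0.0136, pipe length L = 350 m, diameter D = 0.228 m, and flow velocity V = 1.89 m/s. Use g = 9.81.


Darcy-Weisbach equation: h_f = f * (L/D) * V^2/(2g).
f * L/D = 0.0136 * 350/0.228 = 20.8772.
V^2/(2g) = 1.89^2 / (2*9.81) = 3.5721 / 19.62 = 0.1821 m.
h_f = 20.8772 * 0.1821 = 3.801 m.

3.801


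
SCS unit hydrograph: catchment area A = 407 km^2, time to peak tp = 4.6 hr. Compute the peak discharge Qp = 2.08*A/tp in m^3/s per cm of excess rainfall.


SCS formula: Qp = 2.08 * A / tp.
Qp = 2.08 * 407 / 4.6
   = 846.56 / 4.6
   = 184.03 m^3/s per cm.

184.03


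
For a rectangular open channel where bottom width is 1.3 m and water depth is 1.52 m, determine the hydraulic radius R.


For a rectangular section:
Flow area A = b * y = 1.3 * 1.52 = 1.98 m^2.
Wetted perimeter P = b + 2y = 1.3 + 2*1.52 = 4.34 m.
Hydraulic radius R = A/P = 1.98 / 4.34 = 0.4553 m.

0.4553


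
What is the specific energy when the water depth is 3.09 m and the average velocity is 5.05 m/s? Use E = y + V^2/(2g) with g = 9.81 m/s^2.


Specific energy E = y + V^2/(2g).
Velocity head = V^2/(2g) = 5.05^2 / (2*9.81) = 25.5025 / 19.62 = 1.2998 m.
E = 3.09 + 1.2998 = 4.3898 m.

4.3898


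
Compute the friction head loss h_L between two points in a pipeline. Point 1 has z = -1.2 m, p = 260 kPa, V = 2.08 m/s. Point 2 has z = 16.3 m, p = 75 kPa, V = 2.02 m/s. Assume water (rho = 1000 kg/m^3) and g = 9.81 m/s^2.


Total head at each section: H = z + p/(rho*g) + V^2/(2g).
H1 = -1.2 + 260*1000/(1000*9.81) + 2.08^2/(2*9.81)
   = -1.2 + 26.504 + 0.2205
   = 25.524 m.
H2 = 16.3 + 75*1000/(1000*9.81) + 2.02^2/(2*9.81)
   = 16.3 + 7.645 + 0.208
   = 24.153 m.
h_L = H1 - H2 = 25.524 - 24.153 = 1.371 m.

1.371


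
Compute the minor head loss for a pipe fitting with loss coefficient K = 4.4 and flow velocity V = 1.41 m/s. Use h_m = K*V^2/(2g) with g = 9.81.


Minor loss formula: h_m = K * V^2/(2g).
V^2 = 1.41^2 = 1.9881.
V^2/(2g) = 1.9881 / 19.62 = 0.1013 m.
h_m = 4.4 * 0.1013 = 0.4459 m.

0.4459


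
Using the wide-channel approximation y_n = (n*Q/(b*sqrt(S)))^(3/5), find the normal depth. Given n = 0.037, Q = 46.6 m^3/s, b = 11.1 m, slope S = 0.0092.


We use the wide-channel approximation y_n = (n*Q/(b*sqrt(S)))^(3/5).
sqrt(S) = sqrt(0.0092) = 0.095917.
Numerator: n*Q = 0.037 * 46.6 = 1.7242.
Denominator: b*sqrt(S) = 11.1 * 0.095917 = 1.064679.
arg = 1.6195.
y_n = 1.6195^(3/5) = 1.3354 m.

1.3354


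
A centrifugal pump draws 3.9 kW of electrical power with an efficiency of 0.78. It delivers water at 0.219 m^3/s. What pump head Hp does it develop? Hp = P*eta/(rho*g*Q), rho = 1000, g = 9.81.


Pump head formula: Hp = P * eta / (rho * g * Q).
Numerator: P * eta = 3.9 * 1000 * 0.78 = 3042.0 W.
Denominator: rho * g * Q = 1000 * 9.81 * 0.219 = 2148.39.
Hp = 3042.0 / 2148.39 = 1.42 m.

1.42


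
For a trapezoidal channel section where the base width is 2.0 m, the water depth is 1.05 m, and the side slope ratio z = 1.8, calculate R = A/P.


For a trapezoidal section with side slope z:
A = (b + z*y)*y = (2.0 + 1.8*1.05)*1.05 = 4.085 m^2.
P = b + 2*y*sqrt(1 + z^2) = 2.0 + 2*1.05*sqrt(1 + 1.8^2) = 6.324 m.
R = A/P = 4.085 / 6.324 = 0.6459 m.

0.6459


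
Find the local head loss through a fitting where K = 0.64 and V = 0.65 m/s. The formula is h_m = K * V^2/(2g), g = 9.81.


Minor loss formula: h_m = K * V^2/(2g).
V^2 = 0.65^2 = 0.4225.
V^2/(2g) = 0.4225 / 19.62 = 0.0215 m.
h_m = 0.64 * 0.0215 = 0.0138 m.

0.0138


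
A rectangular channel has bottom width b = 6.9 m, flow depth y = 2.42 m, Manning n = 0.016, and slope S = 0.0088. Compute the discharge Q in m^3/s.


For a rectangular channel, the cross-sectional area A = b * y = 6.9 * 2.42 = 16.7 m^2.
The wetted perimeter P = b + 2y = 6.9 + 2*2.42 = 11.74 m.
Hydraulic radius R = A/P = 16.7/11.74 = 1.4223 m.
Velocity V = (1/n)*R^(2/3)*S^(1/2) = (1/0.016)*1.4223^(2/3)*0.0088^(1/2) = 7.4151 m/s.
Discharge Q = A * V = 16.7 * 7.4151 = 123.818 m^3/s.

123.818


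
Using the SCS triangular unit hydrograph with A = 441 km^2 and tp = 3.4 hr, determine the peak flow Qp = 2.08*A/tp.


SCS formula: Qp = 2.08 * A / tp.
Qp = 2.08 * 441 / 3.4
   = 917.28 / 3.4
   = 269.79 m^3/s per cm.

269.79


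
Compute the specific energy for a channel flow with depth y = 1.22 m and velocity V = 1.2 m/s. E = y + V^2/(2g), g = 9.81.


Specific energy E = y + V^2/(2g).
Velocity head = V^2/(2g) = 1.2^2 / (2*9.81) = 1.44 / 19.62 = 0.0734 m.
E = 1.22 + 0.0734 = 1.2934 m.

1.2934


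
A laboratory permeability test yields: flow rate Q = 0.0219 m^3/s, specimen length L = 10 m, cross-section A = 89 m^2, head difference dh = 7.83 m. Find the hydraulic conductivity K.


From K = Q*L / (A*dh):
Numerator: Q*L = 0.0219 * 10 = 0.219.
Denominator: A*dh = 89 * 7.83 = 696.87.
K = 0.219 / 696.87 = 0.000314 m/s.

0.000314


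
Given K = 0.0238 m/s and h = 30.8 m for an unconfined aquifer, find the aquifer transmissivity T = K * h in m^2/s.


Transmissivity is defined as T = K * h.
T = 0.0238 * 30.8
  = 0.733 m^2/s.

0.733


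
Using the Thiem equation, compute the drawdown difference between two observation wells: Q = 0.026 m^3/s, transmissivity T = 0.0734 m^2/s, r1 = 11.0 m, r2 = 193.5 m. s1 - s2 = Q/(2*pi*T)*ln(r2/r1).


Thiem equation: s1 - s2 = Q/(2*pi*T) * ln(r2/r1).
ln(r2/r1) = ln(193.5/11.0) = 2.8674.
Q/(2*pi*T) = 0.026 / (2*pi*0.0734) = 0.026 / 0.4612 = 0.0564.
s1 - s2 = 0.0564 * 2.8674 = 0.1617 m.

0.1617


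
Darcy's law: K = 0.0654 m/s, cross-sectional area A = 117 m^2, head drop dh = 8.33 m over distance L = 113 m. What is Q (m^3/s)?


Darcy's law: Q = K * A * i, where i = dh/L.
Hydraulic gradient i = 8.33 / 113 = 0.073717.
Q = 0.0654 * 117 * 0.073717
  = 0.5641 m^3/s.

0.5641


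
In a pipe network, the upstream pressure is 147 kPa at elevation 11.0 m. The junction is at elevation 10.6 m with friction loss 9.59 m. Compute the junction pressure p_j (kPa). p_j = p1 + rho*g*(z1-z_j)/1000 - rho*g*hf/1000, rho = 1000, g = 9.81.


Junction pressure: p_j = p1 + rho*g*(z1 - z_j)/1000 - rho*g*hf/1000.
Elevation term = 1000*9.81*(11.0 - 10.6)/1000 = 3.924 kPa.
Friction term = 1000*9.81*9.59/1000 = 94.078 kPa.
p_j = 147 + 3.924 - 94.078 = 56.85 kPa.

56.85


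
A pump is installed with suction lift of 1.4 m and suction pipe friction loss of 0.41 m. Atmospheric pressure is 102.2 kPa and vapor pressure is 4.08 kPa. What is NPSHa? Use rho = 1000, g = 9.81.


NPSHa = p_atm/(rho*g) - z_s - hf_s - p_vap/(rho*g).
p_atm/(rho*g) = 102.2*1000 / (1000*9.81) = 10.418 m.
p_vap/(rho*g) = 4.08*1000 / (1000*9.81) = 0.416 m.
NPSHa = 10.418 - 1.4 - 0.41 - 0.416
      = 8.19 m.

8.19


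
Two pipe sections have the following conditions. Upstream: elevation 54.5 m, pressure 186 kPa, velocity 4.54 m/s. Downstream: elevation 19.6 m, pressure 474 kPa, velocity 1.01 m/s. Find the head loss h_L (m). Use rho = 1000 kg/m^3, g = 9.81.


Total head at each section: H = z + p/(rho*g) + V^2/(2g).
H1 = 54.5 + 186*1000/(1000*9.81) + 4.54^2/(2*9.81)
   = 54.5 + 18.96 + 1.0505
   = 74.511 m.
H2 = 19.6 + 474*1000/(1000*9.81) + 1.01^2/(2*9.81)
   = 19.6 + 48.318 + 0.052
   = 67.97 m.
h_L = H1 - H2 = 74.511 - 67.97 = 6.541 m.

6.541


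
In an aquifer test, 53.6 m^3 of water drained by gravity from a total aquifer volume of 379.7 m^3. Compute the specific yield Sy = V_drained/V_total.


Specific yield Sy = Volume drained / Total volume.
Sy = 53.6 / 379.7
   = 0.1412.

0.1412


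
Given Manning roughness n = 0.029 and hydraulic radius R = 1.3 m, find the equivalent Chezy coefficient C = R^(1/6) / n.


The Chezy coefficient relates to Manning's n through C = R^(1/6) / n.
R^(1/6) = 1.3^(1/6) = 1.044698.
C = 1.044698 / 0.029 = 36.02 m^(1/2)/s.

36.02


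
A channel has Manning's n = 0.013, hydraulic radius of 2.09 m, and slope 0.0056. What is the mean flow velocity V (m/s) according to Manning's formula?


Manning's equation gives V = (1/n) * R^(2/3) * S^(1/2).
First, compute R^(2/3) = 2.09^(2/3) = 1.6347.
Next, S^(1/2) = 0.0056^(1/2) = 0.074833.
Then 1/n = 1/0.013 = 76.92.
V = 76.92 * 1.6347 * 0.074833 = 9.4098 m/s.

9.4098


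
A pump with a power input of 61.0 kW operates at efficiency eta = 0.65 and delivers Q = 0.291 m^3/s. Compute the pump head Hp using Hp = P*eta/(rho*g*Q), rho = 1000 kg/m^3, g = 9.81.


Pump head formula: Hp = P * eta / (rho * g * Q).
Numerator: P * eta = 61.0 * 1000 * 0.65 = 39650.0 W.
Denominator: rho * g * Q = 1000 * 9.81 * 0.291 = 2854.71.
Hp = 39650.0 / 2854.71 = 13.89 m.

13.89


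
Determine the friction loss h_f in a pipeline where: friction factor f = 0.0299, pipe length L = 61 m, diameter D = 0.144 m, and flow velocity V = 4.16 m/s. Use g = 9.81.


Darcy-Weisbach equation: h_f = f * (L/D) * V^2/(2g).
f * L/D = 0.0299 * 61/0.144 = 12.666.
V^2/(2g) = 4.16^2 / (2*9.81) = 17.3056 / 19.62 = 0.882 m.
h_f = 12.666 * 0.882 = 11.172 m.

11.172


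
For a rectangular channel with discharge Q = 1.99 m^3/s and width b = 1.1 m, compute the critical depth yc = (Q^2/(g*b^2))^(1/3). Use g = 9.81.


Using yc = (Q^2 / (g * b^2))^(1/3):
Q^2 = 1.99^2 = 3.96.
g * b^2 = 9.81 * 1.1^2 = 9.81 * 1.21 = 11.87.
Q^2 / (g*b^2) = 3.96 / 11.87 = 0.3336.
yc = 0.3336^(1/3) = 0.6936 m.

0.6936


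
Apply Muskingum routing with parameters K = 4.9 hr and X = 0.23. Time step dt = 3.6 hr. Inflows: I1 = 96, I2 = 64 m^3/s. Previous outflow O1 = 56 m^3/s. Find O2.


Muskingum coefficients:
denom = 2*K*(1-X) + dt = 2*4.9*(1-0.23) + 3.6 = 11.146.
C0 = (dt - 2*K*X)/denom = (3.6 - 2*4.9*0.23)/11.146 = 0.1208.
C1 = (dt + 2*K*X)/denom = (3.6 + 2*4.9*0.23)/11.146 = 0.5252.
C2 = (2*K*(1-X) - dt)/denom = 0.354.
O2 = C0*I2 + C1*I1 + C2*O1
   = 0.1208*64 + 0.5252*96 + 0.354*56
   = 77.97 m^3/s.

77.97


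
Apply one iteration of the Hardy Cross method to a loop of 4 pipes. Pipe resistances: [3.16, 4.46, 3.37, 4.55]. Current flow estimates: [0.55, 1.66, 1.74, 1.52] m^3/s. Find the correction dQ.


Numerator terms (r*Q*|Q|): 3.16*0.55*|0.55| = 0.9559; 4.46*1.66*|1.66| = 12.29; 3.37*1.74*|1.74| = 10.203; 4.55*1.52*|1.52| = 10.5123.
Sum of numerator = 33.9612.
Denominator terms (r*|Q|): 3.16*|0.55| = 1.738; 4.46*|1.66| = 7.4036; 3.37*|1.74| = 5.8638; 4.55*|1.52| = 6.916.
2 * sum of denominator = 2 * 21.9214 = 43.8428.
dQ = -33.9612 / 43.8428 = -0.7746 m^3/s.

-0.7746


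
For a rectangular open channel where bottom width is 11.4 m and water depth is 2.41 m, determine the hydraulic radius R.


For a rectangular section:
Flow area A = b * y = 11.4 * 2.41 = 27.47 m^2.
Wetted perimeter P = b + 2y = 11.4 + 2*2.41 = 16.22 m.
Hydraulic radius R = A/P = 27.47 / 16.22 = 1.6938 m.

1.6938


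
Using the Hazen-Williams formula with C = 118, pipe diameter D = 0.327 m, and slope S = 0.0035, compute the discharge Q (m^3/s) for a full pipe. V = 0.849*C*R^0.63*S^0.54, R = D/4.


For a full circular pipe, R = D/4 = 0.327/4 = 0.0818 m.
V = 0.849 * 118 * 0.0818^0.63 * 0.0035^0.54
  = 0.849 * 118 * 0.206475 * 0.047184
  = 0.976 m/s.
Pipe area A = pi*D^2/4 = pi*0.327^2/4 = 0.084 m^2.
Q = A * V = 0.084 * 0.976 = 0.082 m^3/s.

0.082


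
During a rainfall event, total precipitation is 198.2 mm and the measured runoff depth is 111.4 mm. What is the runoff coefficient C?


The runoff coefficient C = runoff depth / rainfall depth.
C = 111.4 / 198.2
  = 0.5621.

0.5621


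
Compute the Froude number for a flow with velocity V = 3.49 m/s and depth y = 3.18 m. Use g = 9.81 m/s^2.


The Froude number is defined as Fr = V / sqrt(g*y).
g*y = 9.81 * 3.18 = 31.1958.
sqrt(g*y) = sqrt(31.1958) = 5.5853.
Fr = 3.49 / 5.5853 = 0.6249.

0.6249


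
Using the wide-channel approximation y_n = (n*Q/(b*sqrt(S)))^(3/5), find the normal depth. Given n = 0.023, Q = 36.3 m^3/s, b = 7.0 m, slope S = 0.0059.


We use the wide-channel approximation y_n = (n*Q/(b*sqrt(S)))^(3/5).
sqrt(S) = sqrt(0.0059) = 0.076811.
Numerator: n*Q = 0.023 * 36.3 = 0.8349.
Denominator: b*sqrt(S) = 7.0 * 0.076811 = 0.537677.
arg = 1.5528.
y_n = 1.5528^(3/5) = 1.3022 m.

1.3022


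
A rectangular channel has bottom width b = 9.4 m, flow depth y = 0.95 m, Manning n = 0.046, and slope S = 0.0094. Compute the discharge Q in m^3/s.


For a rectangular channel, the cross-sectional area A = b * y = 9.4 * 0.95 = 8.93 m^2.
The wetted perimeter P = b + 2y = 9.4 + 2*0.95 = 11.3 m.
Hydraulic radius R = A/P = 8.93/11.3 = 0.7903 m.
Velocity V = (1/n)*R^(2/3)*S^(1/2) = (1/0.046)*0.7903^(2/3)*0.0094^(1/2) = 1.8016 m/s.
Discharge Q = A * V = 8.93 * 1.8016 = 16.088 m^3/s.

16.088


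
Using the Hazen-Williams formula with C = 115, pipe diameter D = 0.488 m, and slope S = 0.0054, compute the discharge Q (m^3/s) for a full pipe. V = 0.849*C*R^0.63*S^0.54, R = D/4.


For a full circular pipe, R = D/4 = 0.488/4 = 0.122 m.
V = 0.849 * 115 * 0.122^0.63 * 0.0054^0.54
  = 0.849 * 115 * 0.265709 * 0.059634
  = 1.5471 m/s.
Pipe area A = pi*D^2/4 = pi*0.488^2/4 = 0.187 m^2.
Q = A * V = 0.187 * 1.5471 = 0.2894 m^3/s.

0.2894


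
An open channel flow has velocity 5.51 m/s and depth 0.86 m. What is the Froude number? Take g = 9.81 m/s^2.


The Froude number is defined as Fr = V / sqrt(g*y).
g*y = 9.81 * 0.86 = 8.4366.
sqrt(g*y) = sqrt(8.4366) = 2.9046.
Fr = 5.51 / 2.9046 = 1.897.

1.897


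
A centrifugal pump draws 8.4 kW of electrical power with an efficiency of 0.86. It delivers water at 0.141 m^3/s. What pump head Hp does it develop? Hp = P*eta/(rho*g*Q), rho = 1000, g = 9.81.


Pump head formula: Hp = P * eta / (rho * g * Q).
Numerator: P * eta = 8.4 * 1000 * 0.86 = 7224.0 W.
Denominator: rho * g * Q = 1000 * 9.81 * 0.141 = 1383.21.
Hp = 7224.0 / 1383.21 = 5.22 m.

5.22


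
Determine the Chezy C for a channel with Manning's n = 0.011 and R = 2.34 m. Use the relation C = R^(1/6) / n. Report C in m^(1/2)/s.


The Chezy coefficient relates to Manning's n through C = R^(1/6) / n.
R^(1/6) = 2.34^(1/6) = 1.152222.
C = 1.152222 / 0.011 = 104.75 m^(1/2)/s.

104.75


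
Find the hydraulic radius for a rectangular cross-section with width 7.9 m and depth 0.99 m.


For a rectangular section:
Flow area A = b * y = 7.9 * 0.99 = 7.82 m^2.
Wetted perimeter P = b + 2y = 7.9 + 2*0.99 = 9.88 m.
Hydraulic radius R = A/P = 7.82 / 9.88 = 0.7916 m.

0.7916


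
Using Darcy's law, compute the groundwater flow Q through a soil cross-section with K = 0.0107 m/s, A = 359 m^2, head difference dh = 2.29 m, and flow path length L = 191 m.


Darcy's law: Q = K * A * i, where i = dh/L.
Hydraulic gradient i = 2.29 / 191 = 0.01199.
Q = 0.0107 * 359 * 0.01199
  = 0.0461 m^3/s.

0.0461


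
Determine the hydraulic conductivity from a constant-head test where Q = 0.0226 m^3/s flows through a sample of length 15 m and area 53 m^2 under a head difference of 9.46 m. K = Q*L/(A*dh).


From K = Q*L / (A*dh):
Numerator: Q*L = 0.0226 * 15 = 0.339.
Denominator: A*dh = 53 * 9.46 = 501.38.
K = 0.339 / 501.38 = 0.000676 m/s.

0.000676


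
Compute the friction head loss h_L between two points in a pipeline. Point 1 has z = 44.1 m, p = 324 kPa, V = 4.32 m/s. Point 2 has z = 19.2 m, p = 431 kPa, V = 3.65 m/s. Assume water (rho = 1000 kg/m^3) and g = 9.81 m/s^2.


Total head at each section: H = z + p/(rho*g) + V^2/(2g).
H1 = 44.1 + 324*1000/(1000*9.81) + 4.32^2/(2*9.81)
   = 44.1 + 33.028 + 0.9512
   = 78.079 m.
H2 = 19.2 + 431*1000/(1000*9.81) + 3.65^2/(2*9.81)
   = 19.2 + 43.935 + 0.679
   = 63.814 m.
h_L = H1 - H2 = 78.079 - 63.814 = 14.265 m.

14.265


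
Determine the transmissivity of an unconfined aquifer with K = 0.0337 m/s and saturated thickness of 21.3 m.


Transmissivity is defined as T = K * h.
T = 0.0337 * 21.3
  = 0.7178 m^2/s.

0.7178


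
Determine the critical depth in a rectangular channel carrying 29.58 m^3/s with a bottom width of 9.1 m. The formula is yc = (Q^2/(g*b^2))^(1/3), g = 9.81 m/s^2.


Using yc = (Q^2 / (g * b^2))^(1/3):
Q^2 = 29.58^2 = 874.98.
g * b^2 = 9.81 * 9.1^2 = 9.81 * 82.81 = 812.37.
Q^2 / (g*b^2) = 874.98 / 812.37 = 1.0771.
yc = 1.0771^(1/3) = 1.0251 m.

1.0251


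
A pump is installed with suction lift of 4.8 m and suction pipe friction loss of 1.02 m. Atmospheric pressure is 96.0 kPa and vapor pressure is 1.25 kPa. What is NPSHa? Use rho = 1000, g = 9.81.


NPSHa = p_atm/(rho*g) - z_s - hf_s - p_vap/(rho*g).
p_atm/(rho*g) = 96.0*1000 / (1000*9.81) = 9.786 m.
p_vap/(rho*g) = 1.25*1000 / (1000*9.81) = 0.127 m.
NPSHa = 9.786 - 4.8 - 1.02 - 0.127
      = 3.84 m.

3.84


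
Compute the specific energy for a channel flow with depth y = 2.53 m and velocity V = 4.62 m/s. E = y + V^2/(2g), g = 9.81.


Specific energy E = y + V^2/(2g).
Velocity head = V^2/(2g) = 4.62^2 / (2*9.81) = 21.3444 / 19.62 = 1.0879 m.
E = 2.53 + 1.0879 = 3.6179 m.

3.6179


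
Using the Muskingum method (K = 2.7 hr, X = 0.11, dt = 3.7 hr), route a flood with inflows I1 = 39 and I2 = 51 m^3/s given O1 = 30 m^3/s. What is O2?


Muskingum coefficients:
denom = 2*K*(1-X) + dt = 2*2.7*(1-0.11) + 3.7 = 8.506.
C0 = (dt - 2*K*X)/denom = (3.7 - 2*2.7*0.11)/8.506 = 0.3652.
C1 = (dt + 2*K*X)/denom = (3.7 + 2*2.7*0.11)/8.506 = 0.5048.
C2 = (2*K*(1-X) - dt)/denom = 0.13.
O2 = C0*I2 + C1*I1 + C2*O1
   = 0.3652*51 + 0.5048*39 + 0.13*30
   = 42.21 m^3/s.

42.21


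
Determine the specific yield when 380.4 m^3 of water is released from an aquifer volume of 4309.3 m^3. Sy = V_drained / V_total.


Specific yield Sy = Volume drained / Total volume.
Sy = 380.4 / 4309.3
   = 0.0883.

0.0883


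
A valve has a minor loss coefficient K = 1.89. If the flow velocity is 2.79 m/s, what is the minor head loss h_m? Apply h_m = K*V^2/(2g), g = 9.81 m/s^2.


Minor loss formula: h_m = K * V^2/(2g).
V^2 = 2.79^2 = 7.7841.
V^2/(2g) = 7.7841 / 19.62 = 0.3967 m.
h_m = 1.89 * 0.3967 = 0.7498 m.

0.7498


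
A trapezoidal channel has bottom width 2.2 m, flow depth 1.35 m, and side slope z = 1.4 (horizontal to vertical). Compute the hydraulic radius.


For a trapezoidal section with side slope z:
A = (b + z*y)*y = (2.2 + 1.4*1.35)*1.35 = 5.522 m^2.
P = b + 2*y*sqrt(1 + z^2) = 2.2 + 2*1.35*sqrt(1 + 1.4^2) = 6.845 m.
R = A/P = 5.522 / 6.845 = 0.8066 m.

0.8066


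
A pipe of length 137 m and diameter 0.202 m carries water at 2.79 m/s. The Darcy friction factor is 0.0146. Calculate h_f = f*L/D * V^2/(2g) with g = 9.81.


Darcy-Weisbach equation: h_f = f * (L/D) * V^2/(2g).
f * L/D = 0.0146 * 137/0.202 = 9.902.
V^2/(2g) = 2.79^2 / (2*9.81) = 7.7841 / 19.62 = 0.3967 m.
h_f = 9.902 * 0.3967 = 3.929 m.

3.929
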